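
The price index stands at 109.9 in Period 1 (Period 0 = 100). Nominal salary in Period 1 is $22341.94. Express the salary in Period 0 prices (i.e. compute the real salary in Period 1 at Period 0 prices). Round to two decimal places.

Real = Nominal ÷ (Index/100) = 22341.94 ÷ (109.9/100)
     = 22341.94 ÷ 1.099 = 20329.3358

20329.34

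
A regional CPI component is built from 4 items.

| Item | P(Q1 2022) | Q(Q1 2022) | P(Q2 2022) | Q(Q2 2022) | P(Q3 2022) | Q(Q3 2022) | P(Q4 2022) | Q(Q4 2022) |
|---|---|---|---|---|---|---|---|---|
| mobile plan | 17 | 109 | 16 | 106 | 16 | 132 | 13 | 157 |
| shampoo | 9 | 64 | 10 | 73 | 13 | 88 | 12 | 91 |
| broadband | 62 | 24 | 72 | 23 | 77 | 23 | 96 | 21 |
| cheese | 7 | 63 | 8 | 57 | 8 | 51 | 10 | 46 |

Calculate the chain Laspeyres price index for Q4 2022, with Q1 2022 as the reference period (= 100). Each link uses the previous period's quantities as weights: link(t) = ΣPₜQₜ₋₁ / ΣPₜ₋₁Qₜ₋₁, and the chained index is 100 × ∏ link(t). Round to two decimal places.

114.87

Link Q1 2022→Q2 2022:
ΣP(Q2 2022)Q(Q1 2022) = 16×109 + 10×64 + 72×24 + 8×63 = 1744 + 640 + 1728 + 504 = 4616
ΣP(Q1 2022)Q(Q1 2022) = 17×109 + 9×64 + 62×24 + 7×63 = 1853 + 576 + 1488 + 441 = 4358
link = 4616/4358 = 1.059201
Link Q2 2022→Q3 2022:
ΣP(Q3 2022)Q(Q2 2022) = 16×106 + 13×73 + 77×23 + 8×57 = 1696 + 949 + 1771 + 456 = 4872
ΣP(Q2 2022)Q(Q2 2022) = 16×106 + 10×73 + 72×23 + 8×57 = 1696 + 730 + 1656 + 456 = 4538
link = 4872/4538 = 1.073601
Link Q3 2022→Q4 2022:
ΣP(Q4 2022)Q(Q3 2022) = 13×132 + 12×88 + 96×23 + 10×51 = 1716 + 1056 + 2208 + 510 = 5490
ΣP(Q3 2022)Q(Q3 2022) = 16×132 + 13×88 + 77×23 + 8×51 = 2112 + 1144 + 1771 + 408 = 5435
link = 5490/5435 = 1.010120
Chained index = 100 × 1.059201 × 1.073601 × 1.010120 = 114.8667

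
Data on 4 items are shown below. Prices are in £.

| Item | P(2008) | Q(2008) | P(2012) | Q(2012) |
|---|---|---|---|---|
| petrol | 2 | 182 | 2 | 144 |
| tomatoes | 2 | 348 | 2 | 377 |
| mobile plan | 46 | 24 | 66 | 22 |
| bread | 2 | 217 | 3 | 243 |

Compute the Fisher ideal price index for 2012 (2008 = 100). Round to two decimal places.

126.86

Laspeyres component (base-period weights):
ΣP(2012)Q(2008) = 2×182 + 2×348 + 66×24 + 3×217 = 364 + 696 + 1584 + 651 = 3295
ΣP(2008)Q(2008) = 2×182 + 2×348 + 46×24 + 2×217 = 364 + 696 + 1104 + 434 = 2598
L = 3295 / 2598 × 100 = 126.8283
Paasche component (current-period weights):
ΣP(2012)Q(2012) = 2×144 + 2×377 + 66×22 + 3×243 = 288 + 754 + 1452 + 729 = 3223
ΣP(2008)Q(2012) = 2×144 + 2×377 + 46×22 + 2×243 = 288 + 754 + 1012 + 486 = 2540
P = 3223 / 2540 × 100 = 126.8898
Fisher = √(L × P) = √(126.8283 × 126.8898) = 126.8590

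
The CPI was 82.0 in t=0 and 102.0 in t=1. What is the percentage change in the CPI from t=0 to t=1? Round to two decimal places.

24.39%

Change = (102.0 − 82.0) / 82.0 × 100
       = 20.0 / 82.0 × 100 = 24.3902%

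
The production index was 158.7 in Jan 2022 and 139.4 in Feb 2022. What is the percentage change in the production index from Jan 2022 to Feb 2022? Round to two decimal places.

Change = (139.4 − 158.7) / 158.7 × 100
       = -19.3 / 158.7 × 100 = -12.1613%

-12.16%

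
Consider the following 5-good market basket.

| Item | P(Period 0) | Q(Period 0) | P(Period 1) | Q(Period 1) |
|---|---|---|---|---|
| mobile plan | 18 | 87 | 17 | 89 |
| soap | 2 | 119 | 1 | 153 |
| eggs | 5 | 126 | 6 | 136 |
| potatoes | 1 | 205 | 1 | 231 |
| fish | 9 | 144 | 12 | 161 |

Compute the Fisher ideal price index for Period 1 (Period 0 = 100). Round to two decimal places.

Laspeyres component (base-period weights):
ΣP(Period 1)Q(Period 0) = 17×87 + 1×119 + 6×126 + 1×205 + 12×144 = 1479 + 119 + 756 + 205 + 1728 = 4287
ΣP(Period 0)Q(Period 0) = 18×87 + 2×119 + 5×126 + 1×205 + 9×144 = 1566 + 238 + 630 + 205 + 1296 = 3935
L = 4287 / 3935 × 100 = 108.9454
Paasche component (current-period weights):
ΣP(Period 1)Q(Period 1) = 17×89 + 1×153 + 6×136 + 1×231 + 12×161 = 1513 + 153 + 816 + 231 + 1932 = 4645
ΣP(Period 0)Q(Period 1) = 18×89 + 2×153 + 5×136 + 1×231 + 9×161 = 1602 + 306 + 680 + 231 + 1449 = 4268
P = 4645 / 4268 × 100 = 108.8332
Fisher = √(L × P) = √(108.9454 × 108.8332) = 108.8893

108.89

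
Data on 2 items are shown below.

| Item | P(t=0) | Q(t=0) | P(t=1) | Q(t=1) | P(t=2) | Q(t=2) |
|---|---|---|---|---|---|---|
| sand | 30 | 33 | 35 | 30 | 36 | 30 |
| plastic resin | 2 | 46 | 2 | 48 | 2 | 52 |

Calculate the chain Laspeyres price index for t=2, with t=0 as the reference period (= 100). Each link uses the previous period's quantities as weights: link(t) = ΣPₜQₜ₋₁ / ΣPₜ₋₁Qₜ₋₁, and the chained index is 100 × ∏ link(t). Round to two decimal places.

Link t=0→t=1:
ΣP(t=1)Q(t=0) = 35×33 + 2×46 = 1155 + 92 = 1247
ΣP(t=0)Q(t=0) = 30×33 + 2×46 = 990 + 92 = 1082
link = 1247/1082 = 1.152495
Link t=1→t=2:
ΣP(t=2)Q(t=1) = 36×30 + 2×48 = 1080 + 96 = 1176
ΣP(t=1)Q(t=1) = 35×30 + 2×48 = 1050 + 96 = 1146
link = 1176/1146 = 1.026178
Chained index = 100 × 1.152495 × 1.026178 = 118.2665

118.27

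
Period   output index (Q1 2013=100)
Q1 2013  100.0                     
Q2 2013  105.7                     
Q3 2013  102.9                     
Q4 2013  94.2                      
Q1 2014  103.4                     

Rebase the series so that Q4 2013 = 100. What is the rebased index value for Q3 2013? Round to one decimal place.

Rebased(Q3 2013) = 102.9 / 94.2 × 100 = 109.2357

109.2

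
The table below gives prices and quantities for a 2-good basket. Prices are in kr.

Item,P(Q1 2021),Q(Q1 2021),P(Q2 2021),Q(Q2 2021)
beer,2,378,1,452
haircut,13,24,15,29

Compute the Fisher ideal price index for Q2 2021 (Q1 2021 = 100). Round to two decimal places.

69.17

Laspeyres component (base-period weights):
ΣP(Q2 2021)Q(Q1 2021) = 1×378 + 15×24 = 378 + 360 = 738
ΣP(Q1 2021)Q(Q1 2021) = 2×378 + 13×24 = 756 + 312 = 1068
L = 738 / 1068 × 100 = 69.1011
Paasche component (current-period weights):
ΣP(Q2 2021)Q(Q2 2021) = 1×452 + 15×29 = 452 + 435 = 887
ΣP(Q1 2021)Q(Q2 2021) = 2×452 + 13×29 = 904 + 377 = 1281
P = 887 / 1281 × 100 = 69.2428
Fisher = √(L × P) = √(69.1011 × 69.2428) = 69.1719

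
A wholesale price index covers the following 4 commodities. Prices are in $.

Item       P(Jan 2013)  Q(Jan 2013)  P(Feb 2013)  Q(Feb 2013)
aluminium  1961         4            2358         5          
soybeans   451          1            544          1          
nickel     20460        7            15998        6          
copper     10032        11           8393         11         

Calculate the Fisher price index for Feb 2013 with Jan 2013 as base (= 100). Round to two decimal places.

82.14

Laspeyres component (base-period weights):
ΣP(Feb 2013)Q(Jan 2013) = 2358×4 + 544×1 + 15998×7 + 8393×11 = 9432 + 544 + 111986 + 92323 = 214285
ΣP(Jan 2013)Q(Jan 2013) = 1961×4 + 451×1 + 20460×7 + 10032×11 = 7844 + 451 + 143220 + 110352 = 261867
L = 214285 / 261867 × 100 = 81.8297
Paasche component (current-period weights):
ΣP(Feb 2013)Q(Feb 2013) = 2358×5 + 544×1 + 15998×6 + 8393×11 = 11790 + 544 + 95988 + 92323 = 200645
ΣP(Jan 2013)Q(Feb 2013) = 1961×5 + 451×1 + 20460×6 + 10032×11 = 9805 + 451 + 122760 + 110352 = 243368
P = 200645 / 243368 × 100 = 82.4451
Fisher = √(L × P) = √(81.8297 × 82.4451) = 82.1368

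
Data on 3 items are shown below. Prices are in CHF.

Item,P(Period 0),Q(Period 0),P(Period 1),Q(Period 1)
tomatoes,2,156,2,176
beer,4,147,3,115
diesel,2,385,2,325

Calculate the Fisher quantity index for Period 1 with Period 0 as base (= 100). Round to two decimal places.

Laspeyres component (base-period weights):
ΣP(Period 0)Q(Period 1) = 2×176 + 4×115 + 2×325 = 352 + 460 + 650 = 1462
ΣP(Period 0)Q(Period 0) = 2×156 + 4×147 + 2×385 = 312 + 588 + 770 = 1670
L = 1462 / 1670 × 100 = 87.5449
Paasche component (current-period weights):
ΣP(Period 1)Q(Period 1) = 2×176 + 3×115 + 2×325 = 352 + 345 + 650 = 1347
ΣP(Period 1)Q(Period 0) = 2×156 + 3×147 + 2×385 = 312 + 441 + 770 = 1523
P = 1347 / 1523 × 100 = 88.4439
Fisher = √(L × P) = √(87.5449 × 88.4439) = 87.9932

87.99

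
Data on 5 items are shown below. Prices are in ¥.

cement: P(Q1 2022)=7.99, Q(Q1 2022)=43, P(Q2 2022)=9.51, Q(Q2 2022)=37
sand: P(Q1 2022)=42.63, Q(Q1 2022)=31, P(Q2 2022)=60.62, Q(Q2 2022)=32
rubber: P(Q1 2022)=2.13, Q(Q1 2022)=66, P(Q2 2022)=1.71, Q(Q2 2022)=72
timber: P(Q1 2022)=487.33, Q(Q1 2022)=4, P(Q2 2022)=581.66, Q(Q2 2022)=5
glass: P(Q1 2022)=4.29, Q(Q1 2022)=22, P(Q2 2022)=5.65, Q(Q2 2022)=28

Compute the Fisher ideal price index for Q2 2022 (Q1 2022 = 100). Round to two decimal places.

Laspeyres component (base-period weights):
ΣP(Q2 2022)Q(Q1 2022) = 9.51×43 + 60.62×31 + 1.71×66 + 581.66×4 + 5.65×22 = 408.93 + 1879.22 + 112.86 + 2326.64 + 124.3 = 4851.95
ΣP(Q1 2022)Q(Q1 2022) = 7.99×43 + 42.63×31 + 2.13×66 + 487.33×4 + 4.29×22 = 343.57 + 1321.53 + 140.58 + 1949.32 + 94.38 = 3849.38
L = 4851.95 / 3849.38 × 100 = 126.0450
Paasche component (current-period weights):
ΣP(Q2 2022)Q(Q2 2022) = 9.51×37 + 60.62×32 + 1.71×72 + 581.66×5 + 5.65×28 = 351.87 + 1939.84 + 123.12 + 2908.3 + 158.2 = 5481.33
ΣP(Q1 2022)Q(Q2 2022) = 7.99×37 + 42.63×32 + 2.13×72 + 487.33×5 + 4.29×28 = 295.63 + 1364.16 + 153.36 + 2436.65 + 120.12 = 4369.92
P = 5481.33 / 4369.92 × 100 = 125.4332
Fisher = √(L × P) = √(126.0450 × 125.4332) = 125.7387

125.74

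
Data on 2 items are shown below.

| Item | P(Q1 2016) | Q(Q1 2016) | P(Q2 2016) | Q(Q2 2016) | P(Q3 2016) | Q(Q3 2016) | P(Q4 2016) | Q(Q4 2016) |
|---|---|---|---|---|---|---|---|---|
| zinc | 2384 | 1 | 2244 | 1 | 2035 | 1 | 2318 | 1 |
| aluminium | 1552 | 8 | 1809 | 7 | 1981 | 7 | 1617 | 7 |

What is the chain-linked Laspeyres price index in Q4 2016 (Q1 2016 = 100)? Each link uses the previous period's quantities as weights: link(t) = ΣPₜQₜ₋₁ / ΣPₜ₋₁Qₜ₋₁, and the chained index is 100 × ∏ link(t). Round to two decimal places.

Link Q1 2016→Q2 2016:
ΣP(Q2 2016)Q(Q1 2016) = 2244×1 + 1809×8 = 2244 + 14472 = 16716
ΣP(Q1 2016)Q(Q1 2016) = 2384×1 + 1552×8 = 2384 + 12416 = 14800
link = 16716/14800 = 1.129459
Link Q2 2016→Q3 2016:
ΣP(Q3 2016)Q(Q2 2016) = 2035×1 + 1981×7 = 2035 + 13867 = 15902
ΣP(Q2 2016)Q(Q2 2016) = 2244×1 + 1809×7 = 2244 + 12663 = 14907
link = 15902/14907 = 1.066747
Link Q3 2016→Q4 2016:
ΣP(Q4 2016)Q(Q3 2016) = 2318×1 + 1617×7 = 2318 + 11319 = 13637
ΣP(Q3 2016)Q(Q3 2016) = 2035×1 + 1981×7 = 2035 + 13867 = 15902
link = 13637/15902 = 0.857565
Chained index = 100 × 1.129459 × 1.066747 × 0.857565 = 103.3235

103.32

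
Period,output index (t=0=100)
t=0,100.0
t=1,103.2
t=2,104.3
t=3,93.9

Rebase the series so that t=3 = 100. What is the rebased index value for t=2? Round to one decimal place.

111.1

Rebased(t=2) = 104.3 / 93.9 × 100 = 111.0756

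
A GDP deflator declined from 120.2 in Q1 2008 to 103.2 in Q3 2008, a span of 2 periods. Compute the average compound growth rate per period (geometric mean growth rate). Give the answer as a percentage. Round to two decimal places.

-7.34%

Growth factor = (103.2/120.2)^(1/2) = (0.858569)^(1/2) = 0.926590
Growth rate = 0.926590 − 1 = -0.073410 = -7.3410%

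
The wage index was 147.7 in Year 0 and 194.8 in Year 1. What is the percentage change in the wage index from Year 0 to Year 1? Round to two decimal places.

31.89%

Change = (194.8 − 147.7) / 147.7 × 100
       = 47.1 / 147.7 × 100 = 31.8890%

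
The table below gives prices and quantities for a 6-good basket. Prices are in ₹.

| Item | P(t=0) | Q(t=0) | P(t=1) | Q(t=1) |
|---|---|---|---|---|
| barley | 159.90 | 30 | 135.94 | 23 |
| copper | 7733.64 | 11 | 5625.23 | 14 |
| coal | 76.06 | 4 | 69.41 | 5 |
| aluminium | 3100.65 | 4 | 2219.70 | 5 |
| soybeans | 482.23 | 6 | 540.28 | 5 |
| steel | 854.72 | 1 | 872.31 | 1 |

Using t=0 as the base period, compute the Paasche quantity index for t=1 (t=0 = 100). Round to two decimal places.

122.31

Paasche quantity index uses current-period prices as weights.
ΣP(t=1)·Q(t=1) = 135.94×23 + 5625.23×14 + 69.41×5 + 2219.70×5 + 540.28×5 + 872.31×1 = 3126.62 + 78753.22 + 347.05 + 11098.5 + 2701.4 + 872.31 = 96899.1
ΣP(t=1)·Q(t=0) = 135.94×30 + 5625.23×11 + 69.41×4 + 2219.70×4 + 540.28×6 + 872.31×1 = 4078.2 + 61877.53 + 277.64 + 8878.8 + 3241.68 + 872.31 = 79226.16
Index = 96899.1 / 79226.16 × 100 = 122.3070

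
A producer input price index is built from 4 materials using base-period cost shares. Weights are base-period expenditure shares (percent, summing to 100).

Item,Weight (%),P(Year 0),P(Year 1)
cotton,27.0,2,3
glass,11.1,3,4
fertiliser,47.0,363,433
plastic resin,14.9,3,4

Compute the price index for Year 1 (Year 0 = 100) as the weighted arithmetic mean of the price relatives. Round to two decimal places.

131.23

cotton: 27.0 × (3/2) = 27.0 × 1.500000 = 40.5000
glass: 11.1 × (4/3) = 11.1 × 1.333333 = 14.8000
fertiliser: 47.0 × (433/363) = 47.0 × 1.192837 = 56.0634
plastic resin: 14.9 × (4/3) = 14.9 × 1.333333 = 19.8667
Index = Σ wᵢ·(p₁ᵢ/p₀ᵢ) = 40.5000 + 14.8000 + 56.0634 + 19.8667 = 131.2300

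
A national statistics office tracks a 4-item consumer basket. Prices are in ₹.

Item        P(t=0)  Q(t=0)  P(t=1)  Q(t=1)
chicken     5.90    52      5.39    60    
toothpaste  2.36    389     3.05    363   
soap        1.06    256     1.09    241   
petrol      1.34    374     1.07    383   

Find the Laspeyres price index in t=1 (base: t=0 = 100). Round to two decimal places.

Laspeyres price index uses base-period quantities as weights.
ΣP(t=1)·Q(t=0) = 5.39×52 + 3.05×389 + 1.09×256 + 1.07×374 = 280.28 + 1186.45 + 279.04 + 400.18 = 2145.95
ΣP(t=0)·Q(t=0) = 5.90×52 + 2.36×389 + 1.06×256 + 1.34×374 = 306.8 + 918.04 + 271.36 + 501.16 = 1997.36
Index = 2145.95 / 1997.36 × 100 = 107.4393

107.44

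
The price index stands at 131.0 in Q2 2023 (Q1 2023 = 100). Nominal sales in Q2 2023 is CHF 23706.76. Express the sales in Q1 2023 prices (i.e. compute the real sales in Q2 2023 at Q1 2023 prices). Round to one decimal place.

18096.8

Real = Nominal ÷ (Index/100) = 23706.76 ÷ (131.0/100)
     = 23706.76 ÷ 1.310 = 18096.7634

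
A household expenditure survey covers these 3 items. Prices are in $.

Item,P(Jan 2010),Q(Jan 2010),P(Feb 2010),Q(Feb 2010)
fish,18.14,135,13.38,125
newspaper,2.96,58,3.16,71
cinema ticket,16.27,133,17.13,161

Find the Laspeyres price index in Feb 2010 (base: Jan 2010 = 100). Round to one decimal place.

89.2

Laspeyres price index uses base-period quantities as weights.
ΣP(Feb 2010)·Q(Jan 2010) = 13.38×135 + 3.16×58 + 17.13×133 = 1806.3 + 183.28 + 2278.29 = 4267.87
ΣP(Jan 2010)·Q(Jan 2010) = 18.14×135 + 2.96×58 + 16.27×133 = 2448.9 + 171.68 + 2163.91 = 4784.49
Index = 4267.87 / 4784.49 × 100 = 89.2022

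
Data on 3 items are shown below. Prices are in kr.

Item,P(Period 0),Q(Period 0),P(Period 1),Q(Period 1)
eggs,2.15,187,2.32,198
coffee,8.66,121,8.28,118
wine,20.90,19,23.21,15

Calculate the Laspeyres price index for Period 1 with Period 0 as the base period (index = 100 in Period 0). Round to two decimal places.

Laspeyres price index uses base-period quantities as weights.
ΣP(Period 1)·Q(Period 0) = 2.32×187 + 8.28×121 + 23.21×19 = 433.84 + 1001.88 + 440.99 = 1876.71
ΣP(Period 0)·Q(Period 0) = 2.15×187 + 8.66×121 + 20.90×19 = 402.05 + 1047.86 + 397.1 = 1847.01
Index = 1876.71 / 1847.01 × 100 = 101.6080

101.61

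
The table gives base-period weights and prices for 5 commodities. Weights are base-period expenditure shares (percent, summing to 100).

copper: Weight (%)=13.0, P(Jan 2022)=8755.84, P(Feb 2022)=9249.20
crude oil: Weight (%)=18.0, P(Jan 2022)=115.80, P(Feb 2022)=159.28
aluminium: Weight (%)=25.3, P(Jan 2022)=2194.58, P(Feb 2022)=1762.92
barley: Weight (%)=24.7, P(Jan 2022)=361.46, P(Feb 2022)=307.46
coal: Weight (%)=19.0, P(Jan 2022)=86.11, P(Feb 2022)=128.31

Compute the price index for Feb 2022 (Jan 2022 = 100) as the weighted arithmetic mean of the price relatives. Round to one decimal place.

copper: 13.0 × (9249.20/8755.84) = 13.0 × 1.056346 = 13.7325
crude oil: 18.0 × (159.28/115.80) = 18.0 × 1.375475 = 24.7585
aluminium: 25.3 × (1762.92/2194.58) = 25.3 × 0.803306 = 20.3237
barley: 24.7 × (307.46/361.46) = 24.7 × 0.850606 = 21.0100
coal: 19.0 × (128.31/86.11) = 19.0 × 1.490071 = 28.3113
Index = Σ wᵢ·(p₁ᵢ/p₀ᵢ) = 13.7325 + 24.7585 + 20.3237 + 21.0100 + 28.3113 = 108.1360

108.1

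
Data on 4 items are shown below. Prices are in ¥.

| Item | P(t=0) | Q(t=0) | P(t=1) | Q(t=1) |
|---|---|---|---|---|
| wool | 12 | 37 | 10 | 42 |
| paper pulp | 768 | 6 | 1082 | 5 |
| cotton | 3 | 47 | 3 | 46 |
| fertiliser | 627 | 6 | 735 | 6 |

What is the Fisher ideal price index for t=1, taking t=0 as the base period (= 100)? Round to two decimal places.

Laspeyres component (base-period weights):
ΣP(t=1)Q(t=0) = 10×37 + 1082×6 + 3×47 + 735×6 = 370 + 6492 + 141 + 4410 = 11413
ΣP(t=0)Q(t=0) = 12×37 + 768×6 + 3×47 + 627×6 = 444 + 4608 + 141 + 3762 = 8955
L = 11413 / 8955 × 100 = 127.4484
Paasche component (current-period weights):
ΣP(t=1)Q(t=1) = 10×42 + 1082×5 + 3×46 + 735×6 = 420 + 5410 + 138 + 4410 = 10378
ΣP(t=0)Q(t=1) = 12×42 + 768×5 + 3×46 + 627×6 = 504 + 3840 + 138 + 3762 = 8244
P = 10378 / 8244 × 100 = 125.8855
Fisher = √(L × P) = √(127.4484 × 125.8855) = 126.6645

126.66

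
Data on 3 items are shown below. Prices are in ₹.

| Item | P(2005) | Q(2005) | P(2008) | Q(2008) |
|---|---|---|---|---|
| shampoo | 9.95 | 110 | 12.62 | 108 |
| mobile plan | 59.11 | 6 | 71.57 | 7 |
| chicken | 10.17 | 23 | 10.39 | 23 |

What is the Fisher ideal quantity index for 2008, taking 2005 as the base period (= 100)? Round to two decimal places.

102.29

Laspeyres component (base-period weights):
ΣP(2005)Q(2008) = 9.95×108 + 59.11×7 + 10.17×23 = 1074.6 + 413.77 + 233.91 = 1722.28
ΣP(2005)Q(2005) = 9.95×110 + 59.11×6 + 10.17×23 = 1094.5 + 354.66 + 233.91 = 1683.07
L = 1722.28 / 1683.07 × 100 = 102.3297
Paasche component (current-period weights):
ΣP(2008)Q(2008) = 12.62×108 + 71.57×7 + 10.39×23 = 1362.96 + 500.99 + 238.97 = 2102.92
ΣP(2008)Q(2005) = 12.62×110 + 71.57×6 + 10.39×23 = 1388.2 + 429.42 + 238.97 = 2056.59
P = 2102.92 / 2056.59 × 100 = 102.2528
Fisher = √(L × P) = √(102.3297 × 102.2528) = 102.2912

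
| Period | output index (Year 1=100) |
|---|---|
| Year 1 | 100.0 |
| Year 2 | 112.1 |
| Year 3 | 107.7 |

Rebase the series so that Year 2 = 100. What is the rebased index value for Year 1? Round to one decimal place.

89.2

Rebased(Year 1) = 100.0 / 112.1 × 100 = 89.2061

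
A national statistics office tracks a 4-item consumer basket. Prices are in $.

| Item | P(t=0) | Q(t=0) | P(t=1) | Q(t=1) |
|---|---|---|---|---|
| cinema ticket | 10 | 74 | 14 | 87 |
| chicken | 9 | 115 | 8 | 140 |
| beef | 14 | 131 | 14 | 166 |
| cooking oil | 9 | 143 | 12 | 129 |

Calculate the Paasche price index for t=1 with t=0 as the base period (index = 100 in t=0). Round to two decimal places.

Paasche price index uses current-period quantities as weights.
ΣP(t=1)·Q(t=1) = 14×87 + 8×140 + 14×166 + 12×129 = 1218 + 1120 + 2324 + 1548 = 6210
ΣP(t=0)·Q(t=1) = 10×87 + 9×140 + 14×166 + 9×129 = 870 + 1260 + 2324 + 1161 = 5615
Index = 6210 / 5615 × 100 = 110.5966

110.60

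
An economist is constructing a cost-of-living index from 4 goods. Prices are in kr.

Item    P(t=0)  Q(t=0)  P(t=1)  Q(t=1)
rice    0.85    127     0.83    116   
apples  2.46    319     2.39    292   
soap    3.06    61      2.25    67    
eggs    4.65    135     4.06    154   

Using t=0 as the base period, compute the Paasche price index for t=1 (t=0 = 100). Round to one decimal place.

Paasche price index uses current-period quantities as weights.
ΣP(t=1)·Q(t=1) = 0.83×116 + 2.39×292 + 2.25×67 + 4.06×154 = 96.28 + 697.88 + 150.75 + 625.24 = 1570.15
ΣP(t=0)·Q(t=1) = 0.85×116 + 2.46×292 + 3.06×67 + 4.65×154 = 98.6 + 718.32 + 205.02 + 716.1 = 1738.04
Index = 1570.15 / 1738.04 × 100 = 90.3403

90.3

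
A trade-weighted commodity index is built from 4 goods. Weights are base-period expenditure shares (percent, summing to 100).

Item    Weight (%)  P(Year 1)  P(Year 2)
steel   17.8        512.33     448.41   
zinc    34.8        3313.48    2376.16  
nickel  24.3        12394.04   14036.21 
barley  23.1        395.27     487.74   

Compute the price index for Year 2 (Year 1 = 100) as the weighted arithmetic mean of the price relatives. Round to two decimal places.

steel: 17.8 × (448.41/512.33) = 17.8 × 0.875237 = 15.5792
zinc: 34.8 × (2376.16/3313.48) = 34.8 × 0.717119 = 24.9557
nickel: 24.3 × (14036.21/12394.04) = 24.3 × 1.132497 = 27.5197
barley: 23.1 × (487.74/395.27) = 23.1 × 1.233941 = 28.5040
Index = Σ wᵢ·(p₁ᵢ/p₀ᵢ) = 15.5792 + 24.9557 + 27.5197 + 28.5040 = 96.5587

96.56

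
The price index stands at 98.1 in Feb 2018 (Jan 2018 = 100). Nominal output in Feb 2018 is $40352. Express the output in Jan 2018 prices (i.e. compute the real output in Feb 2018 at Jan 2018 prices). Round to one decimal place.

41133.5

Real = Nominal ÷ (Index/100) = 40352 ÷ (98.1/100)
     = 40352 ÷ 0.981 = 41133.5372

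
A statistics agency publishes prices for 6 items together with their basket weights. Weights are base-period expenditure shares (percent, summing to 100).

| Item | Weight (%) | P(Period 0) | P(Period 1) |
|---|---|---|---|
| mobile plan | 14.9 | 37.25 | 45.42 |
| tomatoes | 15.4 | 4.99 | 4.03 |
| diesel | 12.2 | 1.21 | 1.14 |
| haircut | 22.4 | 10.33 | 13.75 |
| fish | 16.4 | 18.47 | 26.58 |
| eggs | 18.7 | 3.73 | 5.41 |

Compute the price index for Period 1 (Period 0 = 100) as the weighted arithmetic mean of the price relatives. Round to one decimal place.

mobile plan: 14.9 × (45.42/37.25) = 14.9 × 1.219329 = 18.1680
tomatoes: 15.4 × (4.03/4.99) = 15.4 × 0.807615 = 12.4373
diesel: 12.2 × (1.14/1.21) = 12.2 × 0.942149 = 11.4942
haircut: 22.4 × (13.75/10.33) = 22.4 × 1.331075 = 29.8161
fish: 16.4 × (26.58/18.47) = 16.4 × 1.439090 = 23.6011
eggs: 18.7 × (5.41/3.73) = 18.7 × 1.450402 = 27.1225
Index = Σ wᵢ·(p₁ᵢ/p₀ᵢ) = 18.1680 + 12.4373 + 11.4942 + 29.8161 + 23.6011 + 27.1225 = 122.6392

122.6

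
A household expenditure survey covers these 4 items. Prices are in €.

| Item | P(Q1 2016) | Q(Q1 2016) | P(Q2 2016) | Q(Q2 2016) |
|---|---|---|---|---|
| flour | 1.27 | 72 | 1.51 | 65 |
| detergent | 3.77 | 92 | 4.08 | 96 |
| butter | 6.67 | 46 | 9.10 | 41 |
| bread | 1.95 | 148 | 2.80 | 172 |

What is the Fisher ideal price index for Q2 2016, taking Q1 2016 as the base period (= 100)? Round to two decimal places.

Laspeyres component (base-period weights):
ΣP(Q2 2016)Q(Q1 2016) = 1.51×72 + 4.08×92 + 9.10×46 + 2.80×148 = 108.72 + 375.36 + 418.6 + 414.4 = 1317.08
ΣP(Q1 2016)Q(Q1 2016) = 1.27×72 + 3.77×92 + 6.67×46 + 1.95×148 = 91.44 + 346.84 + 306.82 + 288.6 = 1033.7
L = 1317.08 / 1033.7 × 100 = 127.4141
Paasche component (current-period weights):
ΣP(Q2 2016)Q(Q2 2016) = 1.51×65 + 4.08×96 + 9.10×41 + 2.80×172 = 98.15 + 391.68 + 373.1 + 481.6 = 1344.53
ΣP(Q1 2016)Q(Q2 2016) = 1.27×65 + 3.77×96 + 6.67×41 + 1.95×172 = 82.55 + 361.92 + 273.47 + 335.4 = 1053.34
P = 1344.53 / 1053.34 × 100 = 127.6444
Fisher = √(L × P) = √(127.4141 × 127.6444) = 127.5292

127.53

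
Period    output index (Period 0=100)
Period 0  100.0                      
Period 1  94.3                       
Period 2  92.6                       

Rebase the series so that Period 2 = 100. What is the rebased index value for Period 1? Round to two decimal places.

101.84

Rebased(Period 1) = 94.3 / 92.6 × 100 = 101.8359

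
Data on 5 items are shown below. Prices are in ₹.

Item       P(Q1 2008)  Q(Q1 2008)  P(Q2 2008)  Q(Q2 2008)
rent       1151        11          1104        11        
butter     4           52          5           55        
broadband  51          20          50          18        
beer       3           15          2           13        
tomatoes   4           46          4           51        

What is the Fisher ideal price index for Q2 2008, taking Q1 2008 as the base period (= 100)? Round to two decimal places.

Laspeyres component (base-period weights):
ΣP(Q2 2008)Q(Q1 2008) = 1104×11 + 5×52 + 50×20 + 2×15 + 4×46 = 12144 + 260 + 1000 + 30 + 184 = 13618
ΣP(Q1 2008)Q(Q1 2008) = 1151×11 + 4×52 + 51×20 + 3×15 + 4×46 = 12661 + 208 + 1020 + 45 + 184 = 14118
L = 13618 / 14118 × 100 = 96.4584
Paasche component (current-period weights):
ΣP(Q2 2008)Q(Q2 2008) = 1104×11 + 5×55 + 50×18 + 2×13 + 4×51 = 12144 + 275 + 900 + 26 + 204 = 13549
ΣP(Q1 2008)Q(Q2 2008) = 1151×11 + 4×55 + 51×18 + 3×13 + 4×51 = 12661 + 220 + 918 + 39 + 204 = 14042
P = 13549 / 14042 × 100 = 96.4891
Fisher = √(L × P) = √(96.4584 × 96.4891) = 96.4738

96.47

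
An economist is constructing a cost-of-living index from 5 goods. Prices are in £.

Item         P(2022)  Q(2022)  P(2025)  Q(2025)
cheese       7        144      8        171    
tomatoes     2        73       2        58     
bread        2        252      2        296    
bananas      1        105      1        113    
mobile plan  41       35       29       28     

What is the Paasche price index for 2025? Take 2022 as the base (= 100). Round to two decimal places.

94.79

Paasche price index uses current-period quantities as weights.
ΣP(2025)·Q(2025) = 8×171 + 2×58 + 2×296 + 1×113 + 29×28 = 1368 + 116 + 592 + 113 + 812 = 3001
ΣP(2022)·Q(2025) = 7×171 + 2×58 + 2×296 + 1×113 + 41×28 = 1197 + 116 + 592 + 113 + 1148 = 3166
Index = 3001 / 3166 × 100 = 94.7884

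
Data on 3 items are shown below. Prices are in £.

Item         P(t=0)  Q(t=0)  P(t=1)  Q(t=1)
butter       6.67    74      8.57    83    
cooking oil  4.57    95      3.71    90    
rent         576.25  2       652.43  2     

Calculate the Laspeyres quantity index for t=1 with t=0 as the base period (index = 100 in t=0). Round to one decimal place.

101.8

Laspeyres quantity index uses base-period prices as weights.
ΣP(t=0)·Q(t=1) = 6.67×83 + 4.57×90 + 576.25×2 = 553.61 + 411.3 + 1152.5 = 2117.41
ΣP(t=0)·Q(t=0) = 6.67×74 + 4.57×95 + 576.25×2 = 493.58 + 434.15 + 1152.5 = 2080.23
Index = 2117.41 / 2080.23 × 100 = 101.7873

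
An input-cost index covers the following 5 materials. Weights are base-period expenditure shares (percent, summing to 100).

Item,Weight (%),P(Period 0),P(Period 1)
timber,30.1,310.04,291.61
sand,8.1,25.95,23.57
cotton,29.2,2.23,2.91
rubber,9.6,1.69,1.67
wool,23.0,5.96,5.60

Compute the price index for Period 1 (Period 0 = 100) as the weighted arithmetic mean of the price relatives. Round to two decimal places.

timber: 30.1 × (291.61/310.04) = 30.1 × 0.940556 = 28.3107
sand: 8.1 × (23.57/25.95) = 8.1 × 0.908285 = 7.3571
cotton: 29.2 × (2.91/2.23) = 29.2 × 1.304933 = 38.1040
rubber: 9.6 × (1.67/1.69) = 9.6 × 0.988166 = 9.4864
wool: 23.0 × (5.60/5.96) = 23.0 × 0.939597 = 21.6107
Index = Σ wᵢ·(p₁ᵢ/p₀ᵢ) = 28.3107 + 7.3571 + 38.1040 + 9.4864 + 21.6107 = 104.8690

104.87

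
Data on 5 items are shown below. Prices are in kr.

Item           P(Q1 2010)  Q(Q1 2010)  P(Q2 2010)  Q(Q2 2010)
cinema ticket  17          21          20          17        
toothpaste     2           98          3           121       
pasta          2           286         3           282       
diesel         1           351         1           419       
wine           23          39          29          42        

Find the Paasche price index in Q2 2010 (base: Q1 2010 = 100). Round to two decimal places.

Paasche price index uses current-period quantities as weights.
ΣP(Q2 2010)·Q(Q2 2010) = 20×17 + 3×121 + 3×282 + 1×419 + 29×42 = 340 + 363 + 846 + 419 + 1218 = 3186
ΣP(Q1 2010)·Q(Q2 2010) = 17×17 + 2×121 + 2×282 + 1×419 + 23×42 = 289 + 242 + 564 + 419 + 966 = 2480
Index = 3186 / 2480 × 100 = 128.4677

128.47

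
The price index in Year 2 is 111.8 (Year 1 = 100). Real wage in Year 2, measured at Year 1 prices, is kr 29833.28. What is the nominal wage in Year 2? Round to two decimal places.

33353.61

Nominal = Real × (Index/100) = 29833.28 × (111.8/100)
        = 29833.28 × 1.118 = 33353.6070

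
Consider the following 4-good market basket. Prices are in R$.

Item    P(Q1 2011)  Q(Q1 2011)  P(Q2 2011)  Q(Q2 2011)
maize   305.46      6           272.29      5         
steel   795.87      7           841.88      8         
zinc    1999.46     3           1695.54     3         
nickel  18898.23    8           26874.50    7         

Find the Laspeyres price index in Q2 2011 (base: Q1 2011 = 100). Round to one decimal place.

Laspeyres price index uses base-period quantities as weights.
ΣP(Q2 2011)·Q(Q1 2011) = 272.29×6 + 841.88×7 + 1695.54×3 + 26874.50×8 = 1633.74 + 5893.16 + 5086.62 + 214996 = 227609.52
ΣP(Q1 2011)·Q(Q1 2011) = 305.46×6 + 795.87×7 + 1999.46×3 + 18898.23×8 = 1832.76 + 5571.09 + 5998.38 + 151185.84 = 164588.07
Index = 227609.52 / 164588.07 × 100 = 138.2904

138.3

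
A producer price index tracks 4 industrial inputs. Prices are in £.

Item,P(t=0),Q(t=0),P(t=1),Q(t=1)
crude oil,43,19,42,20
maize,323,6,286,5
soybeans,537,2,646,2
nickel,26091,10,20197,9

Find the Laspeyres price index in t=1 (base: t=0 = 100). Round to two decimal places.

Laspeyres price index uses base-period quantities as weights.
ΣP(t=1)·Q(t=0) = 42×19 + 286×6 + 646×2 + 20197×10 = 798 + 1716 + 1292 + 201970 = 205776
ΣP(t=0)·Q(t=0) = 43×19 + 323×6 + 537×2 + 26091×10 = 817 + 1938 + 1074 + 260910 = 264739
Index = 205776 / 264739 × 100 = 77.7279

77.73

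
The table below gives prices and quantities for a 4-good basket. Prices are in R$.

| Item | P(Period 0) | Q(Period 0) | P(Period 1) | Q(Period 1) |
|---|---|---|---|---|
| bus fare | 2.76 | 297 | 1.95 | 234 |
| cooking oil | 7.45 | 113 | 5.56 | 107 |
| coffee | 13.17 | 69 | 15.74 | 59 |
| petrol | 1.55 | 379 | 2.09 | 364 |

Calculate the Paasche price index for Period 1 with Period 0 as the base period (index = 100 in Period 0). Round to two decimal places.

98.43

Paasche price index uses current-period quantities as weights.
ΣP(Period 1)·Q(Period 1) = 1.95×234 + 5.56×107 + 15.74×59 + 2.09×364 = 456.3 + 594.92 + 928.66 + 760.76 = 2740.64
ΣP(Period 0)·Q(Period 1) = 2.76×234 + 7.45×107 + 13.17×59 + 1.55×364 = 645.84 + 797.15 + 777.03 + 564.2 = 2784.22
Index = 2740.64 / 2784.22 × 100 = 98.4348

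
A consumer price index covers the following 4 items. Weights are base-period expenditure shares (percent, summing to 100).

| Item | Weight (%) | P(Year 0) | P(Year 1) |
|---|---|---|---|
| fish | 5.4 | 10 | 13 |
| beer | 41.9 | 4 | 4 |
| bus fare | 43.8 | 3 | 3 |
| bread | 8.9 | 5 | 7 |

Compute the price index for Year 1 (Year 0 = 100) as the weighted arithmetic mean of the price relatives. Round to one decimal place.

fish: 5.4 × (13/10) = 5.4 × 1.300000 = 7.0200
beer: 41.9 × (4/4) = 41.9 × 1.000000 = 41.9000
bus fare: 43.8 × (3/3) = 43.8 × 1.000000 = 43.8000
bread: 8.9 × (7/5) = 8.9 × 1.400000 = 12.4600
Index = Σ wᵢ·(p₁ᵢ/p₀ᵢ) = 7.0200 + 41.9000 + 43.8000 + 12.4600 = 105.1800

105.2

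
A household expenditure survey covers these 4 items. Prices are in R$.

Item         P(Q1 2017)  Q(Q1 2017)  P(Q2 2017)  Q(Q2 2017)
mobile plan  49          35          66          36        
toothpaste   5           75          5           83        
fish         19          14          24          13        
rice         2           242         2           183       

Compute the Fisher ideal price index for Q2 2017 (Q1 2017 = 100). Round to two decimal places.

123.83

Laspeyres component (base-period weights):
ΣP(Q2 2017)Q(Q1 2017) = 66×35 + 5×75 + 24×14 + 2×242 = 2310 + 375 + 336 + 484 = 3505
ΣP(Q1 2017)Q(Q1 2017) = 49×35 + 5×75 + 19×14 + 2×242 = 1715 + 375 + 266 + 484 = 2840
L = 3505 / 2840 × 100 = 123.4155
Paasche component (current-period weights):
ΣP(Q2 2017)Q(Q2 2017) = 66×36 + 5×83 + 24×13 + 2×183 = 2376 + 415 + 312 + 366 = 3469
ΣP(Q1 2017)Q(Q2 2017) = 49×36 + 5×83 + 19×13 + 2×183 = 1764 + 415 + 247 + 366 = 2792
P = 3469 / 2792 × 100 = 124.2479
Fisher = √(L × P) = √(123.4155 × 124.2479) = 123.8310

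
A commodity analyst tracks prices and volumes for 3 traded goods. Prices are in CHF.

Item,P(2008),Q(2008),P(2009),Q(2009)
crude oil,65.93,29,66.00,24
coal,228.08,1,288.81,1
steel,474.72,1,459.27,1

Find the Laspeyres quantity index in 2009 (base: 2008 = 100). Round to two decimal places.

Laspeyres quantity index uses base-period prices as weights.
ΣP(2008)·Q(2009) = 65.93×24 + 228.08×1 + 474.72×1 = 1582.32 + 228.08 + 474.72 = 2285.12
ΣP(2008)·Q(2008) = 65.93×29 + 228.08×1 + 474.72×1 = 1911.97 + 228.08 + 474.72 = 2614.77
Index = 2285.12 / 2614.77 × 100 = 87.3928

87.39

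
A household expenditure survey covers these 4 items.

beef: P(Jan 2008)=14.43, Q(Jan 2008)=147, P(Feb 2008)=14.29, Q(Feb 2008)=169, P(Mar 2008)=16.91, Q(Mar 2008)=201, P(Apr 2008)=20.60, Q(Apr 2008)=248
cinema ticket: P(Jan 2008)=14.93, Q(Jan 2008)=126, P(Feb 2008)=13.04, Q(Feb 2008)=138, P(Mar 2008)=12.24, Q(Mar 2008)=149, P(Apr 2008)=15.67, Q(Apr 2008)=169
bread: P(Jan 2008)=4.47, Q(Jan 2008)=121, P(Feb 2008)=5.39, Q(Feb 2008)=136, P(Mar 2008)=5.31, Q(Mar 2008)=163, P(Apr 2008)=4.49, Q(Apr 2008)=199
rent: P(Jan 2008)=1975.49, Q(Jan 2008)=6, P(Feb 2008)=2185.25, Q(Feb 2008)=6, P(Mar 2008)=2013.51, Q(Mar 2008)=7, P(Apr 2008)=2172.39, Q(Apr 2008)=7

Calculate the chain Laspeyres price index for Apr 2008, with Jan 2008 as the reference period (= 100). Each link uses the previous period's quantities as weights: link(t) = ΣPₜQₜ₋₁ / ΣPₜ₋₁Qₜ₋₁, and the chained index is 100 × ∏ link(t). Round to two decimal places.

Link Jan 2008→Feb 2008:
ΣP(Feb 2008)Q(Jan 2008) = 14.29×147 + 13.04×126 + 5.39×121 + 2185.25×6 = 2100.63 + 1643.04 + 652.19 + 13111.5 = 17507.36
ΣP(Jan 2008)Q(Jan 2008) = 14.43×147 + 14.93×126 + 4.47×121 + 1975.49×6 = 2121.21 + 1881.18 + 540.87 + 11852.94 = 16396.2
link = 17507.36/16396.2 = 1.067769
Link Feb 2008→Mar 2008:
ΣP(Mar 2008)Q(Feb 2008) = 16.91×169 + 12.24×138 + 5.31×136 + 2013.51×6 = 2857.79 + 1689.12 + 722.16 + 12081.06 = 17350.13
ΣP(Feb 2008)Q(Feb 2008) = 14.29×169 + 13.04×138 + 5.39×136 + 2185.25×6 = 2415.01 + 1799.52 + 733.04 + 13111.5 = 18059.07
link = 17350.13/18059.07 = 0.960743
Link Mar 2008→Apr 2008:
ΣP(Apr 2008)Q(Mar 2008) = 20.60×201 + 15.67×149 + 4.49×163 + 2172.39×7 = 4140.6 + 2334.83 + 731.87 + 15206.73 = 22414.03
ΣP(Mar 2008)Q(Mar 2008) = 16.91×201 + 12.24×149 + 5.31×163 + 2013.51×7 = 3398.91 + 1823.76 + 865.53 + 14094.57 = 20182.77
link = 22414.03/20182.77 = 1.110553
Chained index = 100 × 1.067769 × 0.960743 × 1.110553 = 113.9263

113.93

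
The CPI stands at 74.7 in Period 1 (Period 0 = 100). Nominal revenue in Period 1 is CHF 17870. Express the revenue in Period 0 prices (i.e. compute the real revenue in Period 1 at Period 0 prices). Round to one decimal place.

23922.4

Real = Nominal ÷ (Index/100) = 17870 ÷ (74.7/100)
     = 17870 ÷ 0.747 = 23922.3561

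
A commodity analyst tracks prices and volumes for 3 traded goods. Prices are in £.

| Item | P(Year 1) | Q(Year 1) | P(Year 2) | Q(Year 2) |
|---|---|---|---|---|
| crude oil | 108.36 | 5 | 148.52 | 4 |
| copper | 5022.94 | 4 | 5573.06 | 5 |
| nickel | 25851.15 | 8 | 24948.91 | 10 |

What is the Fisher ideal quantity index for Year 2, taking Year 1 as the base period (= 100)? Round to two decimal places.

124.87

Laspeyres component (base-period weights):
ΣP(Year 1)Q(Year 2) = 108.36×4 + 5022.94×5 + 25851.15×10 = 433.44 + 25114.7 + 258511.5 = 284059.64
ΣP(Year 1)Q(Year 1) = 108.36×5 + 5022.94×4 + 25851.15×8 = 541.8 + 20091.76 + 206809.2 = 227442.76
L = 284059.64 / 227442.76 × 100 = 124.8928
Paasche component (current-period weights):
ΣP(Year 2)Q(Year 2) = 148.52×4 + 5573.06×5 + 24948.91×10 = 594.08 + 27865.3 + 249489.1 = 277948.48
ΣP(Year 2)Q(Year 1) = 148.52×5 + 5573.06×4 + 24948.91×8 = 742.6 + 22292.24 + 199591.28 = 222626.12
P = 277948.48 / 222626.12 × 100 = 124.8499
Fisher = √(L × P) = √(124.8928 × 124.8499) = 124.8713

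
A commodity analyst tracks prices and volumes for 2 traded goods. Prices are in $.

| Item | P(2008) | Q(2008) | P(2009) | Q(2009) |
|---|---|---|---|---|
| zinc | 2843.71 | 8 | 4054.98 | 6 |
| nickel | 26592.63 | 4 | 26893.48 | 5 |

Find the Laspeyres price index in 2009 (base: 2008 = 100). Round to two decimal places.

108.44

Laspeyres price index uses base-period quantities as weights.
ΣP(2009)·Q(2008) = 4054.98×8 + 26893.48×4 = 32439.84 + 107573.92 = 140013.76
ΣP(2008)·Q(2008) = 2843.71×8 + 26592.63×4 = 22749.68 + 106370.52 = 129120.2
Index = 140013.76 / 129120.2 × 100 = 108.4368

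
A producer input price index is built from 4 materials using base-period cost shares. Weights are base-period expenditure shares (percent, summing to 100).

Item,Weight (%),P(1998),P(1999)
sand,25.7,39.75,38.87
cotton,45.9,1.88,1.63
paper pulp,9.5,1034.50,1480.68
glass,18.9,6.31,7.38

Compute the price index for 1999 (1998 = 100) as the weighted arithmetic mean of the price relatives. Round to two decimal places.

100.63

sand: 25.7 × (38.87/39.75) = 25.7 × 0.977862 = 25.1310
cotton: 45.9 × (1.63/1.88) = 45.9 × 0.867021 = 39.7963
paper pulp: 9.5 × (1480.68/1034.50) = 9.5 × 1.431300 = 13.5974
glass: 18.9 × (7.38/6.31) = 18.9 × 1.169572 = 22.1049
Index = Σ wᵢ·(p₁ᵢ/p₀ᵢ) = 25.1310 + 39.7963 + 13.5974 + 22.1049 = 100.6296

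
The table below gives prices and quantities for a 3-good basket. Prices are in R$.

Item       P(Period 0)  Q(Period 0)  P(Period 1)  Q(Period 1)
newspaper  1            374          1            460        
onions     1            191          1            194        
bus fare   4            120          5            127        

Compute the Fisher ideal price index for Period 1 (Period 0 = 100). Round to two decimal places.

111.21

Laspeyres component (base-period weights):
ΣP(Period 1)Q(Period 0) = 1×374 + 1×191 + 5×120 = 374 + 191 + 600 = 1165
ΣP(Period 0)Q(Period 0) = 1×374 + 1×191 + 4×120 = 374 + 191 + 480 = 1045
L = 1165 / 1045 × 100 = 111.4833
Paasche component (current-period weights):
ΣP(Period 1)Q(Period 1) = 1×460 + 1×194 + 5×127 = 460 + 194 + 635 = 1289
ΣP(Period 0)Q(Period 1) = 1×460 + 1×194 + 4×127 = 460 + 194 + 508 = 1162
P = 1289 / 1162 × 100 = 110.9294
Fisher = √(L × P) = √(111.4833 × 110.9294) = 111.2060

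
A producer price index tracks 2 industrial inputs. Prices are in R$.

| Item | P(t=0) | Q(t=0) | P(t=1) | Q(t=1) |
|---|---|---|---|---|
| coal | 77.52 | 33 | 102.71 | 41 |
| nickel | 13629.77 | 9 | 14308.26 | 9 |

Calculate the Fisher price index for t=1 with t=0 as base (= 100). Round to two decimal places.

105.61

Laspeyres component (base-period weights):
ΣP(t=1)Q(t=0) = 102.71×33 + 14308.26×9 = 3389.43 + 128774.34 = 132163.77
ΣP(t=0)Q(t=0) = 77.52×33 + 13629.77×9 = 2558.16 + 122667.93 = 125226.09
L = 132163.77 / 125226.09 × 100 = 105.5401
Paasche component (current-period weights):
ΣP(t=1)Q(t=1) = 102.71×41 + 14308.26×9 = 4211.11 + 128774.34 = 132985.45
ΣP(t=0)Q(t=1) = 77.52×41 + 13629.77×9 = 3178.32 + 122667.93 = 125846.25
P = 132985.45 / 125846.25 × 100 = 105.6730
Fisher = √(L × P) = √(105.5401 × 105.6730) = 105.6065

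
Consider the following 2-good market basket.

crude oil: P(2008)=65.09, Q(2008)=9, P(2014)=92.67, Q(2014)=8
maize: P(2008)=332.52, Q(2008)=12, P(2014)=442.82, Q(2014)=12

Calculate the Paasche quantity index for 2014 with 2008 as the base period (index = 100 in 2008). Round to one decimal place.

Paasche quantity index uses current-period prices as weights.
ΣP(2014)·Q(2014) = 92.67×8 + 442.82×12 = 741.36 + 5313.84 = 6055.2
ΣP(2014)·Q(2008) = 92.67×9 + 442.82×12 = 834.03 + 5313.84 = 6147.87
Index = 6055.2 / 6147.87 × 100 = 98.4926

98.5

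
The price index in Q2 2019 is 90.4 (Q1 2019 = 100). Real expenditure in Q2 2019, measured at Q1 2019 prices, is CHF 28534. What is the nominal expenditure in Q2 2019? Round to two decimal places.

25794.74

Nominal = Real × (Index/100) = 28534 × (90.4/100)
        = 28534 × 0.904 = 25794.7360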